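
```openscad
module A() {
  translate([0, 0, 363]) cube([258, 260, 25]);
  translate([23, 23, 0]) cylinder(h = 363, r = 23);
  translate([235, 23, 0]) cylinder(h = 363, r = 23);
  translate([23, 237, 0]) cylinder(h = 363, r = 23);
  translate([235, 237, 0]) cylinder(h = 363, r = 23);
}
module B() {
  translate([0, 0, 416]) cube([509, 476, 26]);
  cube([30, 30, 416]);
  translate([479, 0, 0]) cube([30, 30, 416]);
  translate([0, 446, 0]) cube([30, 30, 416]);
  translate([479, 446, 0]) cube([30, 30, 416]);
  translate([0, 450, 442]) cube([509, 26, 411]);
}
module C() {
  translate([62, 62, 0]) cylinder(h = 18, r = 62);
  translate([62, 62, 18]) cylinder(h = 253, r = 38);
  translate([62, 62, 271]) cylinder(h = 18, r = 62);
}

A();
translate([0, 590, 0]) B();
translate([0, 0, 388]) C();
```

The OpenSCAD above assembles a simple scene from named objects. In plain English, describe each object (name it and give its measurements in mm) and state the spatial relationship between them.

A is a simple wooden stool: a rectangular seat 258 mm (x) by 260 mm (y), 25 mm thick, top face at z = 388 mm, on four round legs, each 46 mm in diameter. The legs rest on z = 0, each leg's axis is inset half a diameter from the nearest pair of seat edges (so the leg's bounding box is flush with the corner).

B is a chair. The seat is a 509×476×26 mm slab with its top at z = 442 mm, on four 30×30 mm corner legs (flush with the seat edges, standing on z = 0). A flat backrest 26 mm thick, 411 mm tall, spans the full seat width and rises from the seat top along its +y edge, rear face flush with the rear of the seat.

C is a spool: two coaxial disc flanges of radius 62 mm and thickness 18 mm, joined by a core cylinder of radius 38 mm and height 253 mm. The lower flange rests on z = 0 and the three cylinders share a vertical axis.

The chair is on the floor beside the stool on its +y side. The spool is on top of the stool.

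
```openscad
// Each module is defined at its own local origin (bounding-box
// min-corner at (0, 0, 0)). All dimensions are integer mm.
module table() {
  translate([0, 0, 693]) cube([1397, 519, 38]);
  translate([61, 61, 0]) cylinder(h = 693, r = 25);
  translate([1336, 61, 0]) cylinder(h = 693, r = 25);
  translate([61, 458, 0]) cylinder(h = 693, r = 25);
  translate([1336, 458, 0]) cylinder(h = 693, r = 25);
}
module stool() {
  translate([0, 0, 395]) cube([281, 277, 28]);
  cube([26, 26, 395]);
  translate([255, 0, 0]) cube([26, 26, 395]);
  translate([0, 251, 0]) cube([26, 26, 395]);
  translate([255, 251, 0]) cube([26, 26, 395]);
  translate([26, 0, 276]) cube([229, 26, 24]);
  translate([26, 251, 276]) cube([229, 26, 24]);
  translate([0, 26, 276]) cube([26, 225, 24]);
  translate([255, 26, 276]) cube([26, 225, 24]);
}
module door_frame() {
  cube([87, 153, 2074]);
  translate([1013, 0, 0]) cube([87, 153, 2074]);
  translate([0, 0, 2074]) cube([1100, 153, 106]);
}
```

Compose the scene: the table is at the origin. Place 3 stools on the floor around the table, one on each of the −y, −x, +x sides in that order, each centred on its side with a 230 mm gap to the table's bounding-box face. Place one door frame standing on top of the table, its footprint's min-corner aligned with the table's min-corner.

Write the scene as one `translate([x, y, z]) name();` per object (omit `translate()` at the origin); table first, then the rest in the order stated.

table();
translate([558, -507, 0]) stool();
translate([-511, 121, 0]) stool();
translate([1627, 121, 0]) stool();
translate([0, 0, 731]) door_frame();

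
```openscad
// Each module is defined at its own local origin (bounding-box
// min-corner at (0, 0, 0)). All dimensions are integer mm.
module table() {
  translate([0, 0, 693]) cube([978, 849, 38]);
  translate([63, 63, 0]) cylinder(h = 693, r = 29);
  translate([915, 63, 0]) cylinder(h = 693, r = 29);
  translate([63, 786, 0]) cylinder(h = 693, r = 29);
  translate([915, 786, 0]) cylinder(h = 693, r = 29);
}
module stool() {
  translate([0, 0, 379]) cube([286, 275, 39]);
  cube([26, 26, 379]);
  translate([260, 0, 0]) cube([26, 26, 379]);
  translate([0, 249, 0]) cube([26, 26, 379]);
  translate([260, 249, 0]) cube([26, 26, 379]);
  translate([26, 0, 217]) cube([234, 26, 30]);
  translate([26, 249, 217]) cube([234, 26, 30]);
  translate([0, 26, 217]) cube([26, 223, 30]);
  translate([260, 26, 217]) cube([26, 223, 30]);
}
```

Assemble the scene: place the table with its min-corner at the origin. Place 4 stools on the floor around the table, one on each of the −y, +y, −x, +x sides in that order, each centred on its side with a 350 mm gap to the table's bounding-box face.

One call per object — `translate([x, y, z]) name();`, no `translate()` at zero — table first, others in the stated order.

table();
translate([346, -625, 0]) stool();
translate([346, 1199, 0]) stool();
translate([-636, 287, 0]) stool();
translate([1328, 287, 0]) stool();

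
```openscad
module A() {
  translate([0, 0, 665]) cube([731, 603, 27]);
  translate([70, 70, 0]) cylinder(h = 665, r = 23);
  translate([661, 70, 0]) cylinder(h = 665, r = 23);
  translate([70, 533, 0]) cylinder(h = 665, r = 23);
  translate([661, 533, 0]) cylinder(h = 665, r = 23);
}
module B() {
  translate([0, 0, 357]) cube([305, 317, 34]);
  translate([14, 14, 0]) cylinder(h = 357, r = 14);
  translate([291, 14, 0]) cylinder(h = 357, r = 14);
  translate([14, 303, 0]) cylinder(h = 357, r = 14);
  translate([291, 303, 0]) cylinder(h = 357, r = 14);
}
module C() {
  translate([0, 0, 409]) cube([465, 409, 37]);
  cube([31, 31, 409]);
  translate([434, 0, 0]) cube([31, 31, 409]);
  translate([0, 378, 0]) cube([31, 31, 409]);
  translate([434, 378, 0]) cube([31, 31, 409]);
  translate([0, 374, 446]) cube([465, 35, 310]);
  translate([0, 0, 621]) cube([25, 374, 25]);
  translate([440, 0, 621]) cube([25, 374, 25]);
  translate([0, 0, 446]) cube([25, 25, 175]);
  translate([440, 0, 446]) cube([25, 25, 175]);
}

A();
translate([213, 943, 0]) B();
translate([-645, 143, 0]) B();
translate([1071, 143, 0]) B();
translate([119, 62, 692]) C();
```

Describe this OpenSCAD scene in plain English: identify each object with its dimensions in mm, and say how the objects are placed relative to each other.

A is a table: top 731 mm (x) × 603 mm (y), 27 mm thick, upper face at z = 692 mm, on four round legs of 46 mm diameter, each leg's bounding box inset 47 mm from the nearest pair of top edges, running from z = 0 to the bottom of the top.

B is a four-legged stool. The seat is a 305×317×34 mm slab whose top surface is at z = 391 mm; four round legs, each 28 mm in diameter, run from the floor (z = 0) to the underside of the seat, each leg's axis is inset half a diameter from the nearest pair of seat edges (so the leg's bounding box is flush with the corner).

C is a chair. The seat is a 465×409×37 mm slab with its top at z = 446 mm, on four 31×31 mm corner legs (flush with the seat edges, standing on z = 0). A flat backrest 35 mm thick, 310 mm tall, spans the full seat width and rises from the seat top along its +y edge, rear face flush with the rear of the seat. Two armrests of 25×25 mm section run along each side from the seat's front edge to the front of the backrest, top faces 200 mm above the seat top and outer faces flush with the seat's x-edges; a 25×25 mm post under the front of each armrest stands on the seat at the front corner.

Three stools sit around the table at the +y, −x, +x sides. The chair is on top of the table.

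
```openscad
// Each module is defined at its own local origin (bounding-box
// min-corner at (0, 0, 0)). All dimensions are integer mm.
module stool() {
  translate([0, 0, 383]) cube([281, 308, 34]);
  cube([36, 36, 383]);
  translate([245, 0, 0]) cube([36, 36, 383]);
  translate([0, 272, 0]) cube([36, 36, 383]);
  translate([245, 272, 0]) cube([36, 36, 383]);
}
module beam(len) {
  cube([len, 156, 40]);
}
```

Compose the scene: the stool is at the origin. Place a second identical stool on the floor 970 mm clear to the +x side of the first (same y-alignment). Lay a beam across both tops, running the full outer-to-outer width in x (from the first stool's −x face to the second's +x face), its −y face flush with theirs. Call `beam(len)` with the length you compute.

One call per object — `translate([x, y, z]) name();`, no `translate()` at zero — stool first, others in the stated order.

stool();
translate([1251, 0, 0]) stool();
translate([0, 0, 417]) beam(1532);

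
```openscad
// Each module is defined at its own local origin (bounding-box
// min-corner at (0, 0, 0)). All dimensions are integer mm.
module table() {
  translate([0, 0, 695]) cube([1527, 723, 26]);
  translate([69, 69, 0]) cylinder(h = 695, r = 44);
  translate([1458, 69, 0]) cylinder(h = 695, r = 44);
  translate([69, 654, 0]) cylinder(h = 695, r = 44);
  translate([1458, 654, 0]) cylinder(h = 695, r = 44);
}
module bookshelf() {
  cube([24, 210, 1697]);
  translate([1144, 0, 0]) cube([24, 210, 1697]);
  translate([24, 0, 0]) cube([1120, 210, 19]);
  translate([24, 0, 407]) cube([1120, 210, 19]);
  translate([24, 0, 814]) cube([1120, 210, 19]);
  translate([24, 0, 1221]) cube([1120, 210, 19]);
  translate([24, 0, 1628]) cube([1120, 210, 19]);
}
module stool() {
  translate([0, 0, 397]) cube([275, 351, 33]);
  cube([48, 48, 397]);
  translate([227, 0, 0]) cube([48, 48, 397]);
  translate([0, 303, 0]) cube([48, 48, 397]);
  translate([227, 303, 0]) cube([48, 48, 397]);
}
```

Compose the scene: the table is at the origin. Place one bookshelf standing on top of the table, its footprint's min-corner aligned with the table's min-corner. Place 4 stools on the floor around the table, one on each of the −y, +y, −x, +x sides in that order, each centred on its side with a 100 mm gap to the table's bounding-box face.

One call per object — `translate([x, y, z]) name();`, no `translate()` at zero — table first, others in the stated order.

table();
translate([0, 0, 721]) bookshelf();
translate([626, -451, 0]) stool();
translate([626, 823, 0]) stool();
translate([-375, 186, 0]) stool();
translate([1627, 186, 0]) stool();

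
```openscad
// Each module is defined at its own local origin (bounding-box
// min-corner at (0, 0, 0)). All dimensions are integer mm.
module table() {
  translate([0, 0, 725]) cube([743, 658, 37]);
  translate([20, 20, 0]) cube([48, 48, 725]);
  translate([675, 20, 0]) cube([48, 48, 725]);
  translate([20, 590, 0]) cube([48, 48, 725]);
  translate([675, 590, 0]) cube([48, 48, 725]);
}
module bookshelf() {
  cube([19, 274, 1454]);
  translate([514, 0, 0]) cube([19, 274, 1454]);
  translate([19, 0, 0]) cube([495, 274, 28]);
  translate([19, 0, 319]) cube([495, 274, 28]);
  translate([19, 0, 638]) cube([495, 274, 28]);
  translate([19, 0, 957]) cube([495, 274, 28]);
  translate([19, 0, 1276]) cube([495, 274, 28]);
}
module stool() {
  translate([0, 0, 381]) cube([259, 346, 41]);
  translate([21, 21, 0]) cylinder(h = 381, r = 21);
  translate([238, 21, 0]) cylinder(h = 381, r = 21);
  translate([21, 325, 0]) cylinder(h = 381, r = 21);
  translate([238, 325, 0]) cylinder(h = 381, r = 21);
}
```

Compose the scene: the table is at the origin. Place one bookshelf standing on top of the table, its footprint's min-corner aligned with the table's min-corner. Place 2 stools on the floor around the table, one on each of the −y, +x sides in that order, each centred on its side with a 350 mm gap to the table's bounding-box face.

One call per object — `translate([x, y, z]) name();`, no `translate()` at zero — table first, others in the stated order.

table();
translate([0, 0, 762]) bookshelf();
translate([242, -696, 0]) stool();
translate([1093, 156, 0]) stool();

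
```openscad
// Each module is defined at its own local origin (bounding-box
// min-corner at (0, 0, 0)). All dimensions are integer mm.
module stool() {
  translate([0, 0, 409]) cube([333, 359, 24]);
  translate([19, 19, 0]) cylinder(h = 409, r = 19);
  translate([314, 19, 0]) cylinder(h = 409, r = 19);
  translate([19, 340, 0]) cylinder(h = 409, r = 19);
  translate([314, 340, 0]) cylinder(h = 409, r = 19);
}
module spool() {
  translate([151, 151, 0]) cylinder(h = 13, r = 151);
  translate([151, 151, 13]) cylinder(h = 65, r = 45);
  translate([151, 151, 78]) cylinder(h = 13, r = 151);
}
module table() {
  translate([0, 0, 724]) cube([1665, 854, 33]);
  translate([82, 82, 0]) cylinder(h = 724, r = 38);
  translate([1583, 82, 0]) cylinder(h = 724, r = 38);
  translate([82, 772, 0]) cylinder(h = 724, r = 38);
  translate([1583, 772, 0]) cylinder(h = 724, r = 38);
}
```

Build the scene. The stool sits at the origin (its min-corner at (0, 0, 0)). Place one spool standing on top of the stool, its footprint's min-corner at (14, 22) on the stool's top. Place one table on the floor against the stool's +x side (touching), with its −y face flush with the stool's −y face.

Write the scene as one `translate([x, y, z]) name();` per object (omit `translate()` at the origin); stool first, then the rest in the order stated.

stool();
translate([14, 22, 433]) spool();
translate([333, 0, 0]) table();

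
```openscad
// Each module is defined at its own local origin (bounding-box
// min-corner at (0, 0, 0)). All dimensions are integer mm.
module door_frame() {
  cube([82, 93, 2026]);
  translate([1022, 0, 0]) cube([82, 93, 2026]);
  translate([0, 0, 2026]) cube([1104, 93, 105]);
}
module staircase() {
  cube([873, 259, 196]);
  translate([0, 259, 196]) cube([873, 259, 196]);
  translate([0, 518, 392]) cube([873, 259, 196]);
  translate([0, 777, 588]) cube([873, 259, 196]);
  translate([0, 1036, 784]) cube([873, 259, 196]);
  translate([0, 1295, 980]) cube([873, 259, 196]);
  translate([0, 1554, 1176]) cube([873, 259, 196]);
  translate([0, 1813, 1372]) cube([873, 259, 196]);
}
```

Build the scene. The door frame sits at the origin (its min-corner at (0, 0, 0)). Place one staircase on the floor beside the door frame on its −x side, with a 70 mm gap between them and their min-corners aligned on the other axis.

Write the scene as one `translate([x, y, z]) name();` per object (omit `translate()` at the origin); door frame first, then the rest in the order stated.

door_frame();
translate([-943, 0, 0]) staircase();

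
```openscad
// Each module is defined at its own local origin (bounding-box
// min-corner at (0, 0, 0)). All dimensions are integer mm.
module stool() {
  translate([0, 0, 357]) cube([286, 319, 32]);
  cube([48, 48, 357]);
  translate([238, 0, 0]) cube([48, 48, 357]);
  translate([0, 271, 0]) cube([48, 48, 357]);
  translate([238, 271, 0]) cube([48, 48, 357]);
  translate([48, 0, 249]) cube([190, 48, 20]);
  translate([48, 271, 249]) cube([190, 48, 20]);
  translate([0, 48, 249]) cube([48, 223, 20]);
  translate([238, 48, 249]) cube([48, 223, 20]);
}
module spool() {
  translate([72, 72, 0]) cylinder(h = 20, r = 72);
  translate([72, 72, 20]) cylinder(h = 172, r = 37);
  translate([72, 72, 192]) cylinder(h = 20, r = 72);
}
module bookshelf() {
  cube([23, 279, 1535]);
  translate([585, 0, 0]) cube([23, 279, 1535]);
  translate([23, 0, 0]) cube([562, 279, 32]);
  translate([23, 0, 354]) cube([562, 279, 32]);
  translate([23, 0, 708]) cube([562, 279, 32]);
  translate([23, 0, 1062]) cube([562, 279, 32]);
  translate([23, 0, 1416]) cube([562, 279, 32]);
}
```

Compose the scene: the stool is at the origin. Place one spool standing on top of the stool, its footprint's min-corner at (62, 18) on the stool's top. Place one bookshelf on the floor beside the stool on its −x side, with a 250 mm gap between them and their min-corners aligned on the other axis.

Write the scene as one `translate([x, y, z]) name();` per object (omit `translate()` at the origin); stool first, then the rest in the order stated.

stool();
translate([62, 18, 389]) spool();
translate([-858, 0, 0]) bookshelf();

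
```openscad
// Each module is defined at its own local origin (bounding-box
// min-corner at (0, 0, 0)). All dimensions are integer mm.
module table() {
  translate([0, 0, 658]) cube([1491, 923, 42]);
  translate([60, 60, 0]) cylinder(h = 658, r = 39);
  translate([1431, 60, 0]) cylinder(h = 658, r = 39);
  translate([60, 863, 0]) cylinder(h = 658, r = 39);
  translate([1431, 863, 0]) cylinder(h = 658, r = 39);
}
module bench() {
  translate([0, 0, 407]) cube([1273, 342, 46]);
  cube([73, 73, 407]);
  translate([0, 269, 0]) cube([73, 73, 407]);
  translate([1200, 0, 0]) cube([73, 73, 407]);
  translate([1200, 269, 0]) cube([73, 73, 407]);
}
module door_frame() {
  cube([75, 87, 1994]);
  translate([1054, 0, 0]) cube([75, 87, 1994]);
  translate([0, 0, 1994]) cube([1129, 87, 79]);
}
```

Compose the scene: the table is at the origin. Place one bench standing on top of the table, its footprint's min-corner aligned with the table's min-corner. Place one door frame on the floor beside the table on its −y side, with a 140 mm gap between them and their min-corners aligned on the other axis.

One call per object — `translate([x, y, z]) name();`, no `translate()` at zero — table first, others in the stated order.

table();
translate([0, 0, 700]) bench();
translate([0, -227, 0]) door_frame();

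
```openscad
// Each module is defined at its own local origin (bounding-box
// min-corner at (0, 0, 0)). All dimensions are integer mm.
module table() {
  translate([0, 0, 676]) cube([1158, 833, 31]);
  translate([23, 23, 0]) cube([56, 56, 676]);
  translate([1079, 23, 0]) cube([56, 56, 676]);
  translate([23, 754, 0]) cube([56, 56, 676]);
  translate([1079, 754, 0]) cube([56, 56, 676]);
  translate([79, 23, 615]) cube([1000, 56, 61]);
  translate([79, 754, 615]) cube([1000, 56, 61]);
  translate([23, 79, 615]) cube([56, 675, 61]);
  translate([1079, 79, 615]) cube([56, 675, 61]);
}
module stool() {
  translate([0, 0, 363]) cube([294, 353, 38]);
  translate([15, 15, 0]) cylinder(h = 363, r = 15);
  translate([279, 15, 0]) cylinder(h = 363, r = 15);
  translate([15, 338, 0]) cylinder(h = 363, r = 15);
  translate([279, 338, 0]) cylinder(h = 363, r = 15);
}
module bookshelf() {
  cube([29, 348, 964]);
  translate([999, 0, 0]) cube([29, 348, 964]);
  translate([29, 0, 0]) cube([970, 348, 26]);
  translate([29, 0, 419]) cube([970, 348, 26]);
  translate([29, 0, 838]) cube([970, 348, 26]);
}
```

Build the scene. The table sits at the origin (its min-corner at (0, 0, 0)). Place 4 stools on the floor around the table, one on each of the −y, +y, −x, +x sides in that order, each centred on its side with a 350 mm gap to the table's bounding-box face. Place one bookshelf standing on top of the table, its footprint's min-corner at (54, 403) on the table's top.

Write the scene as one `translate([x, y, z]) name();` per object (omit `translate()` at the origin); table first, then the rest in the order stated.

table();
translate([432, -703, 0]) stool();
translate([432, 1183, 0]) stool();
translate([-644, 240, 0]) stool();
translate([1508, 240, 0]) stool();
translate([54, 403, 707]) bookshelf();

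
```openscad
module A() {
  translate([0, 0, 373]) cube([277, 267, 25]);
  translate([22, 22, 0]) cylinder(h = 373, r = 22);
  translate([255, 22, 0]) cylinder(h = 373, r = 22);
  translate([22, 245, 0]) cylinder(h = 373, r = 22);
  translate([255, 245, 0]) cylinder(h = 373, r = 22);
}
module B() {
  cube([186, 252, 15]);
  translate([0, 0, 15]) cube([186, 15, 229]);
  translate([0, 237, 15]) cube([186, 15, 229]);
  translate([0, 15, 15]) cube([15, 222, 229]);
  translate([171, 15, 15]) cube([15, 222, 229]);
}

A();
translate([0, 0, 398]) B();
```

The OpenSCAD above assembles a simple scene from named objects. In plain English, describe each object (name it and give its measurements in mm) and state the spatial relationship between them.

A is a four-legged stool. The seat is 277×267 mm, 25 mm thick, top at z = 398 mm. It stands on four round legs, each 44 mm in diameter, from z = 0 to the seat underside, each leg's axis is inset half a diameter from the nearest pair of seat edges (so the leg's bounding box is flush with the corner).

B is an open-topped rectangular box: outside dimensions 186×252×244 mm, with a uniform wall and base thickness of 15 mm. The base is a full 186×252 slab on the floor; four walls sit on top of the base. The front and back walls (the −y and +y sides) span the full width; the two side walls fit between them.

The open box is on top of the stool.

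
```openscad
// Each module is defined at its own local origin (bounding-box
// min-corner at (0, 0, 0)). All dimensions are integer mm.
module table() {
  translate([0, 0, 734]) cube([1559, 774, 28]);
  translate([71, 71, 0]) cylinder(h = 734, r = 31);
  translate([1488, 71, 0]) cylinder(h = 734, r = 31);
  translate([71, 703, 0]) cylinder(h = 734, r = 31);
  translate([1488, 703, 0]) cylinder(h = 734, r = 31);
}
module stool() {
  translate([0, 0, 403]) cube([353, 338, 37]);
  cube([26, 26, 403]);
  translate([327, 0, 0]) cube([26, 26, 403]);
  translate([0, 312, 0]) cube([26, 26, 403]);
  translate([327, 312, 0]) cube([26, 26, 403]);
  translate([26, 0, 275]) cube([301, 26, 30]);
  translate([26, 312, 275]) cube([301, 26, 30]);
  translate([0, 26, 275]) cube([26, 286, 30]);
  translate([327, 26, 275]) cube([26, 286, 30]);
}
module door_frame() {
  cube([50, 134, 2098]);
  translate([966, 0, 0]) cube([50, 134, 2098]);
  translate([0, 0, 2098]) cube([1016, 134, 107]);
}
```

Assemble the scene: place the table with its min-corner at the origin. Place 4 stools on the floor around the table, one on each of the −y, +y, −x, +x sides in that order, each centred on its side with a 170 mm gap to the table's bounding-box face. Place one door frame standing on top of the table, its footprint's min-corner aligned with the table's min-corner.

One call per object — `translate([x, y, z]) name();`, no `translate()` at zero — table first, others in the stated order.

table();
translate([603, -508, 0]) stool();
translate([603, 944, 0]) stool();
translate([-523, 218, 0]) stool();
translate([1729, 218, 0]) stool();
translate([0, 0, 762]) door_frame();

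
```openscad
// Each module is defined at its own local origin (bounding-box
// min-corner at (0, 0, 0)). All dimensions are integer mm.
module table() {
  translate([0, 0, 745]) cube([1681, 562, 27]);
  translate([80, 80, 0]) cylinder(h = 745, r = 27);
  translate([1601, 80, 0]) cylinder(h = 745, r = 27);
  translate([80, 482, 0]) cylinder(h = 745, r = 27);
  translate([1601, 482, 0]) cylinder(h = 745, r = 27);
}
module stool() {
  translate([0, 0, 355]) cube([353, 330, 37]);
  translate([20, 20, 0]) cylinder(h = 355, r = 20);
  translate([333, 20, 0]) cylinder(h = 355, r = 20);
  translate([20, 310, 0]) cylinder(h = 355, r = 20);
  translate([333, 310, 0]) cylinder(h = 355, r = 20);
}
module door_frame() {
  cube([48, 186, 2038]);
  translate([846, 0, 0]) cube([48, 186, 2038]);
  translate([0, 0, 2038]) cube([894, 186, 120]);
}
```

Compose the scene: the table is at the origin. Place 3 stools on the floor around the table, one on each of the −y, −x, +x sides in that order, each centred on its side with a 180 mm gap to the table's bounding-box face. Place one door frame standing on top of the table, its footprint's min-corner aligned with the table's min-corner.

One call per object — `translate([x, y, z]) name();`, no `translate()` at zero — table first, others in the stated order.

table();
translate([664, -510, 0]) stool();
translate([-533, 116, 0]) stool();
translate([1861, 116, 0]) stool();
translate([0, 0, 772]) door_frame();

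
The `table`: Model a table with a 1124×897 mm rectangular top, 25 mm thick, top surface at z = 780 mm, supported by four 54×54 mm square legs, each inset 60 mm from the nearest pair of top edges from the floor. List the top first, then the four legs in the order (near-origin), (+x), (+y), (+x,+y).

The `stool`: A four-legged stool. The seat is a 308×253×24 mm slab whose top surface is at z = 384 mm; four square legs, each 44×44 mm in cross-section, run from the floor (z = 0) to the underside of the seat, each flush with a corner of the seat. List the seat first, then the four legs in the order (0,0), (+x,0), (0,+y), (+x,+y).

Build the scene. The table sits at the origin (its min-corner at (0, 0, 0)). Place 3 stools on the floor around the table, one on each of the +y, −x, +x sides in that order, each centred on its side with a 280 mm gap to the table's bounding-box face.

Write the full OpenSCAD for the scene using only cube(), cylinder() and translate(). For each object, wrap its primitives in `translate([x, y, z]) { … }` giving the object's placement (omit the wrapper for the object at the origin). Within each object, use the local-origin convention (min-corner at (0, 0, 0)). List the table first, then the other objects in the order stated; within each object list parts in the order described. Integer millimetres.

translate([0, 0, 755]) cube([1124, 897, 25]);
translate([60, 60, 0]) cube([54, 54, 755]);
translate([1010, 60, 0]) cube([54, 54, 755]);
translate([60, 783, 0]) cube([54, 54, 755]);
translate([1010, 783, 0]) cube([54, 54, 755]);
translate([408, 1177, 0]) {
  translate([0, 0, 360]) cube([308, 253, 24]);
  cube([44, 44, 360]);
  translate([264, 0, 0]) cube([44, 44, 360]);
  translate([0, 209, 0]) cube([44, 44, 360]);
  translate([264, 209, 0]) cube([44, 44, 360]);
}
translate([-588, 322, 0]) {
  translate([0, 0, 360]) cube([308, 253, 24]);
  cube([44, 44, 360]);
  translate([264, 0, 0]) cube([44, 44, 360]);
  translate([0, 209, 0]) cube([44, 44, 360]);
  translate([264, 209, 0]) cube([44, 44, 360]);
}
translate([1404, 322, 0]) {
  translate([0, 0, 360]) cube([308, 253, 24]);
  cube([44, 44, 360]);
  translate([264, 0, 0]) cube([44, 44, 360]);
  translate([0, 209, 0]) cube([44, 44, 360]);
  translate([264, 209, 0]) cube([44, 44, 360]);
}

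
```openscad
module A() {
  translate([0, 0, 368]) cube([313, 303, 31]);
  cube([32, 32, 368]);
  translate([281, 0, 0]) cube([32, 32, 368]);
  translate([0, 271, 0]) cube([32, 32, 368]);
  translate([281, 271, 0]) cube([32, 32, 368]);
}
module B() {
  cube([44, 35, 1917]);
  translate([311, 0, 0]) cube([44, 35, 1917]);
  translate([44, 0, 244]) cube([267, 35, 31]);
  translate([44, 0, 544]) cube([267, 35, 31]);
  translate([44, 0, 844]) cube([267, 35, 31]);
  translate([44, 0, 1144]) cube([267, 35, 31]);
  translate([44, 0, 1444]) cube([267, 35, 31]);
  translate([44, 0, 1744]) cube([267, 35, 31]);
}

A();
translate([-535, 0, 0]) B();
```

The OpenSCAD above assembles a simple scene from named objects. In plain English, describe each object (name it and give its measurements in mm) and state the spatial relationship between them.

A is a simple wooden stool: a rectangular seat 313 mm (x) by 303 mm (y), 31 mm thick, top face at z = 399 mm, on four square legs, each 32×32 mm in cross-section. The legs rest on z = 0, each flush with a corner of the seat.

B is a wooden ladder with two side rails of 44×35 mm section and 1917 mm height, set 355 mm apart overall. Between them run 6 rectangular rungs (35 mm deep, 31 mm thick), front faces flush with the rails' −y face. The bottom of the first rung is 244 mm above the floor and each subsequent rung is 300 mm higher than the one below.

The ladder is on the floor beside the stool on its −x side.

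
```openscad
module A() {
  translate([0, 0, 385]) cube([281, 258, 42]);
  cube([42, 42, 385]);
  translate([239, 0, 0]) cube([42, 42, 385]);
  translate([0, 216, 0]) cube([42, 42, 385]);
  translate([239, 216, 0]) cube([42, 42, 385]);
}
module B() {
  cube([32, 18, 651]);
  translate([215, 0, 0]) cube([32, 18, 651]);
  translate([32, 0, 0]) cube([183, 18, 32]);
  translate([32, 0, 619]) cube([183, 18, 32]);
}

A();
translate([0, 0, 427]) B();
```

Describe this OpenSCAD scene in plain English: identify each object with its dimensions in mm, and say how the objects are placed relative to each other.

A is a four-legged stool. The seat is a 281×258×42 mm slab whose top surface is at z = 427 mm; four square legs, each 42×42 mm in cross-section, run from the floor (z = 0) to the underside of the seat, each flush with a corner of the seat.

B is a rectangular picture frame lying in the x–z plane (depth along y). The opening is 183 mm wide (x) by 587 mm tall (z), surrounded by a border 32 mm wide on all four sides. The frame is 18 mm deep and is made of two full-height vertical stiles with two horizontal rails fitted between them.

The picture frame is on top of the stool.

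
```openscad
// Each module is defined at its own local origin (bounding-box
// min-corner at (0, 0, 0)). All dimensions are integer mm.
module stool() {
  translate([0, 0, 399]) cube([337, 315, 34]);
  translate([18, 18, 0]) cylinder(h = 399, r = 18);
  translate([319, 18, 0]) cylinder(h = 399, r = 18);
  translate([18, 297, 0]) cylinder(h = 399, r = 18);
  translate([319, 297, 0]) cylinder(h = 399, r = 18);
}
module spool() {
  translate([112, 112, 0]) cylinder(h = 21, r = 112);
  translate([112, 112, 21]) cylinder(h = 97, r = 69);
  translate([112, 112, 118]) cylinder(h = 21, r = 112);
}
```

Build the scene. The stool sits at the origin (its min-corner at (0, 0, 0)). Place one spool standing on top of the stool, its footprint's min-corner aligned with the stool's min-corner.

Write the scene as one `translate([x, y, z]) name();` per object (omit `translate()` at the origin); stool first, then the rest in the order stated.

stool();
translate([0, 0, 433]) spool();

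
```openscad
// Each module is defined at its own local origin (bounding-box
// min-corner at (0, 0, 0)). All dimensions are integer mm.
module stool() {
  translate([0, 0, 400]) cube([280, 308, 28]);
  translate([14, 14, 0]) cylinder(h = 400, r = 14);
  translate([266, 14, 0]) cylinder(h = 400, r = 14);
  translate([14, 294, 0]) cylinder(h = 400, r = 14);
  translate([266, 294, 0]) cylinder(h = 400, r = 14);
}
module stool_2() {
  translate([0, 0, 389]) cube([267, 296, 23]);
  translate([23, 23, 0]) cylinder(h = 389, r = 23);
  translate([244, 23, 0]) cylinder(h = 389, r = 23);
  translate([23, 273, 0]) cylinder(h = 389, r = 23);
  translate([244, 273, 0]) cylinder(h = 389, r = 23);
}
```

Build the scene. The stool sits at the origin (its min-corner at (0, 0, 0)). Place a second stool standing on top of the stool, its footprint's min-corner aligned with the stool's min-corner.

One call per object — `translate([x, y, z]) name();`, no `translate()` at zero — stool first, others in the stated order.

stool();
translate([0, 0, 428]) stool_2();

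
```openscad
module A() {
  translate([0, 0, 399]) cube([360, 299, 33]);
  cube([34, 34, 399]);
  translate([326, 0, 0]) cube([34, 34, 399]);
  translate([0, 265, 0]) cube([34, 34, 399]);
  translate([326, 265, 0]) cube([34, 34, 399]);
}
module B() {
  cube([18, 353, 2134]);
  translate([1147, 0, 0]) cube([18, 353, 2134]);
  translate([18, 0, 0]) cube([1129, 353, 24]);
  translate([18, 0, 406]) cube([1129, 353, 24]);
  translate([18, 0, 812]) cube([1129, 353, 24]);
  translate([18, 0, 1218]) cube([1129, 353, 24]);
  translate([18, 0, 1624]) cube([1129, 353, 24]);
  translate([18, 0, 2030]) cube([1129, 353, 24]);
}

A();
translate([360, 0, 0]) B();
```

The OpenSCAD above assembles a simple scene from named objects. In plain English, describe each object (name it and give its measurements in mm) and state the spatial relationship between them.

A is a four-legged stool. The seat is 360×299 mm, 33 mm thick, top at z = 432 mm. It stands on four square legs, each 34×34 mm in cross-section, from z = 0 to the seat underside, each flush with a corner of the seat.

B is an open bookshelf. Two side panels, each 18 mm thick, 353 mm deep and 2134 mm tall, stand 1165 mm apart (outside-to-outside). Between them sit 6 shelves, each 24 mm thick and 353 mm deep, spanning the full gap between the sides. The bottom shelf rests on the floor (its underside at z = 0) and the clear gap between one shelf's top and the next shelf's underside is 382 mm.

The bookshelf is against the stool's +x side, with their −y faces flush.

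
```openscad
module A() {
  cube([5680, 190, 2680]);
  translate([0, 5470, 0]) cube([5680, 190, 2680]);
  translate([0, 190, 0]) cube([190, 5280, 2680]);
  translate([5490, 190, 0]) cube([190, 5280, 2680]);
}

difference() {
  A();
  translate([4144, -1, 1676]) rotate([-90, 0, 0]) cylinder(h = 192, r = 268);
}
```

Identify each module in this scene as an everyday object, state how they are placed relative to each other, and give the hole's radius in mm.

The subtracted cylinder has r = 268 mm.

A is a house frame. The house frame has a circular hole through its front wall. The hole's radius is 268 mm.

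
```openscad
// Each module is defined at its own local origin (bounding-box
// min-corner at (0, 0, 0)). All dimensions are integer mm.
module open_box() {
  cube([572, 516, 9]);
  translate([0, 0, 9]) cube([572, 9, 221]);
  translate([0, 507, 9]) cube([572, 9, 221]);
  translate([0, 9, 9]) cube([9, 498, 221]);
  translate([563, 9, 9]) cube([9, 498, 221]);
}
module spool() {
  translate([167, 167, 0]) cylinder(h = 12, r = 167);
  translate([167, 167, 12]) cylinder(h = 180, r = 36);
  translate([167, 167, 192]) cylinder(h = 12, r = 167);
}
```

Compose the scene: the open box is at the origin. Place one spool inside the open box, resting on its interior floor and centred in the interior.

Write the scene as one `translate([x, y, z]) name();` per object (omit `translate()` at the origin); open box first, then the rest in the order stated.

open_box();
translate([119, 91, 9]) spool();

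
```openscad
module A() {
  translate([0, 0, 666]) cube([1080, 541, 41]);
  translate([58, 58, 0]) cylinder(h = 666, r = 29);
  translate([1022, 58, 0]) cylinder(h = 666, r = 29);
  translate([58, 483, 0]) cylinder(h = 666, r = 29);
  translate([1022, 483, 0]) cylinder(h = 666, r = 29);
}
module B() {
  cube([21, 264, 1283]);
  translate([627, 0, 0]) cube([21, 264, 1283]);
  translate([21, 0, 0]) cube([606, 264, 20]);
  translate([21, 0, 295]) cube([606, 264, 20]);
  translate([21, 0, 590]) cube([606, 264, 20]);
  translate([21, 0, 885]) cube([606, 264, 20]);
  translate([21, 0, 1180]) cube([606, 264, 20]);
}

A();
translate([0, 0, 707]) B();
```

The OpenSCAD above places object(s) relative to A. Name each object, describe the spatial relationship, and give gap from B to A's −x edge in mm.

The bookshelf's min-x is at 0; the table's min-x is 0; gap = 0 mm.

A is a table. B is a bookshelf. The bookshelf is on top of the table. The gap from the bookshelf to the table's −x edge is 0 mm.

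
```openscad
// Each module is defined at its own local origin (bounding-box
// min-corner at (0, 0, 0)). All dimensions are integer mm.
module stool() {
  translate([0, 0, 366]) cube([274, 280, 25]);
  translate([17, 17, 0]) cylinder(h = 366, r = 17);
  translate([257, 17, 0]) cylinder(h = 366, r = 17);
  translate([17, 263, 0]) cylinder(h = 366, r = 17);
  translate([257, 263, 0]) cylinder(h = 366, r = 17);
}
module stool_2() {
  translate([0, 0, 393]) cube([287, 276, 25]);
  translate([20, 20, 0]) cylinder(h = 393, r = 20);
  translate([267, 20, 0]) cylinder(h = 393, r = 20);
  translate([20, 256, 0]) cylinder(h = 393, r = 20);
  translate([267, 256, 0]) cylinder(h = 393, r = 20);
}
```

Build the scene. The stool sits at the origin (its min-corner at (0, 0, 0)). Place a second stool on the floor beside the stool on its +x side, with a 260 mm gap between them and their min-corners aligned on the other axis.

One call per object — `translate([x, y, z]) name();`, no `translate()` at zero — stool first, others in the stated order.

stool();
translate([534, 0, 0]) stool_2();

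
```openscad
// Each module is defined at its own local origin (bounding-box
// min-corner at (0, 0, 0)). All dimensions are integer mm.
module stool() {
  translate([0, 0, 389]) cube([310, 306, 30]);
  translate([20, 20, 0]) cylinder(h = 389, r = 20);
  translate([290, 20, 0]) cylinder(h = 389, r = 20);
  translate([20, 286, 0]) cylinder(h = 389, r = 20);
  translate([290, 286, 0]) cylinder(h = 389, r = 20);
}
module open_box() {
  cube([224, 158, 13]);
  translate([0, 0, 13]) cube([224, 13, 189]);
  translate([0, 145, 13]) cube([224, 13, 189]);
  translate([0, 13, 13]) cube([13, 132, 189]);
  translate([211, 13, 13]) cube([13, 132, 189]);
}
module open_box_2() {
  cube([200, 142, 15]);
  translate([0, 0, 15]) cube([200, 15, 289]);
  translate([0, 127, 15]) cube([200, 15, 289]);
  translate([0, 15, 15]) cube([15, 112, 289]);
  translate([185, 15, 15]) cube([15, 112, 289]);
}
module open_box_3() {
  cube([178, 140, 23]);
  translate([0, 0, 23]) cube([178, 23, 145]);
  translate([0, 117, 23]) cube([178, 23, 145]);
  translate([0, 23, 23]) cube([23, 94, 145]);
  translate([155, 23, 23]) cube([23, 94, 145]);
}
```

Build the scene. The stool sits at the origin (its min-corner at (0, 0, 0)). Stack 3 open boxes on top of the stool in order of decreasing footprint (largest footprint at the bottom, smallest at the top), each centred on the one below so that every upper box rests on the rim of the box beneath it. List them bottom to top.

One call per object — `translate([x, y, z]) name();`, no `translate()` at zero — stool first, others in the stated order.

stool();
translate([43, 74, 419]) open_box();
translate([55, 82, 621]) open_box_2();
translate([66, 83, 925]) open_box_3();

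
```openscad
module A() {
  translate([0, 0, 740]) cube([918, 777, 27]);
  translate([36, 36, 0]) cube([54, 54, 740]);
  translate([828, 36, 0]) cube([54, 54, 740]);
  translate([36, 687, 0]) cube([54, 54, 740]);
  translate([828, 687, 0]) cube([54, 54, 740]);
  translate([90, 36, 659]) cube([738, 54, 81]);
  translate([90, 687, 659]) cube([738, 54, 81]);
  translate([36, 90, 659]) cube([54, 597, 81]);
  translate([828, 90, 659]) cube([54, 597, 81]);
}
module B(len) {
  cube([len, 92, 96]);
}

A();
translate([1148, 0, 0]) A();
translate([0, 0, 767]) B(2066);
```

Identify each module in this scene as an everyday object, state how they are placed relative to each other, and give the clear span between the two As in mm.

A is a table. B is a beam. A beam spans the tops of two tables. The clear span between the two tables is 230 mm.

Second table starts at x = 1148; first ends at x = 918; clear span = 1148 − 918 = 230 mm.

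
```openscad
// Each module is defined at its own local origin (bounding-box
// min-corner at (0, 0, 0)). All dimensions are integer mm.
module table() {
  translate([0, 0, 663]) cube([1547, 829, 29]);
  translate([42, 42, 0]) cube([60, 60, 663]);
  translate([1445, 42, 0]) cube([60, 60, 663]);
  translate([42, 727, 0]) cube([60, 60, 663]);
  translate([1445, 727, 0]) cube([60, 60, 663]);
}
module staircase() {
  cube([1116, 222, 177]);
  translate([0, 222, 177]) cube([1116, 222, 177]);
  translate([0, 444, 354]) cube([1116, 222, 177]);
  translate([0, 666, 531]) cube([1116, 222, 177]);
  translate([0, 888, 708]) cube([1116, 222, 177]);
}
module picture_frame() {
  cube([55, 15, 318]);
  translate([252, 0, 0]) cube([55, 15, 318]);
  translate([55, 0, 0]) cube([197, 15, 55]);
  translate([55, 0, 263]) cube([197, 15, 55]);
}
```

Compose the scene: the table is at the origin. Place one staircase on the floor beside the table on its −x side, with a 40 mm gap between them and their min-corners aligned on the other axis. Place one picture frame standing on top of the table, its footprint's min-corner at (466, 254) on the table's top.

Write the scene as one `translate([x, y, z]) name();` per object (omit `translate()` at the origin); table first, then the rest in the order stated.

table();
translate([-1156, 0, 0]) staircase();
translate([466, 254, 692]) picture_frame();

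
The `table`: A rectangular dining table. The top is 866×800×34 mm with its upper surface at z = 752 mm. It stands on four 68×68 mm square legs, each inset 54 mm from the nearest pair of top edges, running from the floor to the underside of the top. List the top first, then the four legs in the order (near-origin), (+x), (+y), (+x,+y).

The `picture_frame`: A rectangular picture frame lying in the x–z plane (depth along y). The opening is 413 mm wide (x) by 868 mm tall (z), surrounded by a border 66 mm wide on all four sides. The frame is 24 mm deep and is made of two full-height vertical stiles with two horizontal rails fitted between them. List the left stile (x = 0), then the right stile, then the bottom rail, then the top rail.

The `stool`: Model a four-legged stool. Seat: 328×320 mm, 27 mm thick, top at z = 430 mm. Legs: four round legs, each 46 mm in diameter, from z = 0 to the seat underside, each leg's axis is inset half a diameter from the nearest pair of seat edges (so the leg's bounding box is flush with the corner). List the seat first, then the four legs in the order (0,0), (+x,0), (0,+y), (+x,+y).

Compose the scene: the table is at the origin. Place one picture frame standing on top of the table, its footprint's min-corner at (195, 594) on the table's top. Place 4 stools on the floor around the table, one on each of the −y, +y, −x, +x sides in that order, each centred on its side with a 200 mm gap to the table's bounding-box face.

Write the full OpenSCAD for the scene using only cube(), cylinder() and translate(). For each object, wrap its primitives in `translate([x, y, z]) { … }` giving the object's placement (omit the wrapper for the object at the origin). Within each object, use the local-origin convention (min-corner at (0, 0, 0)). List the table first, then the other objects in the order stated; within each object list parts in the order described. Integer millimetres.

translate([0, 0, 718]) cube([866, 800, 34]);
translate([54, 54, 0]) cube([68, 68, 718]);
translate([744, 54, 0]) cube([68, 68, 718]);
translate([54, 678, 0]) cube([68, 68, 718]);
translate([744, 678, 0]) cube([68, 68, 718]);
translate([195, 594, 752]) {
  cube([66, 24, 1000]);
  translate([479, 0, 0]) cube([66, 24, 1000]);
  translate([66, 0, 0]) cube([413, 24, 66]);
  translate([66, 0, 934]) cube([413, 24, 66]);
}
translate([269, -520, 0]) {
  translate([0, 0, 403]) cube([328, 320, 27]);
  translate([23, 23, 0]) cylinder(h = 403, r = 23);
  translate([305, 23, 0]) cylinder(h = 403, r = 23);
  translate([23, 297, 0]) cylinder(h = 403, r = 23);
  translate([305, 297, 0]) cylinder(h = 403, r = 23);
}
translate([269, 1000, 0]) {
  translate([0, 0, 403]) cube([328, 320, 27]);
  translate([23, 23, 0]) cylinder(h = 403, r = 23);
  translate([305, 23, 0]) cylinder(h = 403, r = 23);
  translate([23, 297, 0]) cylinder(h = 403, r = 23);
  translate([305, 297, 0]) cylinder(h = 403, r = 23);
}
translate([-528, 240, 0]) {
  translate([0, 0, 403]) cube([328, 320, 27]);
  translate([23, 23, 0]) cylinder(h = 403, r = 23);
  translate([305, 23, 0]) cylinder(h = 403, r = 23);
  translate([23, 297, 0]) cylinder(h = 403, r = 23);
  translate([305, 297, 0]) cylinder(h = 403, r = 23);
}
translate([1066, 240, 0]) {
  translate([0, 0, 403]) cube([328, 320, 27]);
  translate([23, 23, 0]) cylinder(h = 403, r = 23);
  translate([305, 23, 0]) cylinder(h = 403, r = 23);
  translate([23, 297, 0]) cylinder(h = 403, r = 23);
  translate([305, 297, 0]) cylinder(h = 403, r = 23);
}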